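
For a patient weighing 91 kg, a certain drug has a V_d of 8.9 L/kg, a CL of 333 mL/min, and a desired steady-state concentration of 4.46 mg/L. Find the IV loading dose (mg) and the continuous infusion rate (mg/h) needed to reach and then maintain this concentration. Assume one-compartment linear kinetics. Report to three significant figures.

(a) 3610 mg; (b) 89.1 mg/h

Total Vd = 8.9 × 91 = 809.9 L
Loading dose = Vd × C = 809.9 × 4.46 = 3612 mg
CL = 333 mL/min = 333 × 0.06 = 19.98 L/h
Infusion rate = 19.98 L/h × 4.46 mg/L = 89.11 mg/h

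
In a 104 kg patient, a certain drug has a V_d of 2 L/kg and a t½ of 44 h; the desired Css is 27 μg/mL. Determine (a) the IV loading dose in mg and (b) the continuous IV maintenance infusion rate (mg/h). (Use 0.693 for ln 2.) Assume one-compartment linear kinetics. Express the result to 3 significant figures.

(a) 5620 mg; (b) 88.5 mg/h

Vd = 2 L/kg × 104 kg = 208.0 L
LD = Vd × C = 208.0 × 27 = 5616 mg
CL = 0.693 × Vd / t½ = 0.693 × 208.0 / 44 = 3.276 L/h
Infusion rate = CL × Css = 3.276 × 27 = 88.45 mg/h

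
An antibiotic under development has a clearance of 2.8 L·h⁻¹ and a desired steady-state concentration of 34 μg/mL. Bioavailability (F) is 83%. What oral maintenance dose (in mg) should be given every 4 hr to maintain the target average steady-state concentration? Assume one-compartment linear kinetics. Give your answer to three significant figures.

459 mg

At steady state, dose per interval replaces the amount cleared in that interval: F·D/τ = CL·Css.
D = CL × Css × τ / F = 2.800 × 34 × 4 / 0.83 = 458.8 mg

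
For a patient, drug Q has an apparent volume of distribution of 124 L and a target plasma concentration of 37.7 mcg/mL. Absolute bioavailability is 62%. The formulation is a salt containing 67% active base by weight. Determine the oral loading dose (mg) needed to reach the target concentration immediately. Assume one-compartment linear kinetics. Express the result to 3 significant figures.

11300 mg

The loading dose fills Vd to the target concentration.
LD = Vd × C / F / S = 124.0 × 37.70 / 0.62 / 0.67 = 11250 mg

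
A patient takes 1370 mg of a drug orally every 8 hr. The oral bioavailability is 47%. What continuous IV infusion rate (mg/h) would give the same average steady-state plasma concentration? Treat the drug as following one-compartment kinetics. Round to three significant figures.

80.5 mg/h

Equivalent systemic input: infusion rate = F·D/τ.
Rate = 0.47 × 1370 / 8 = 80.49 mg/h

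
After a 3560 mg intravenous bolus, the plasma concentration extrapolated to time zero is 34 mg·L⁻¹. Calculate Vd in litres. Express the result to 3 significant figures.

105 L

Immediately after an IV bolus, C₀ = Dose / Vd, so Vd = Dose / C₀.
Vd = 3560 / 34 = 104.7 L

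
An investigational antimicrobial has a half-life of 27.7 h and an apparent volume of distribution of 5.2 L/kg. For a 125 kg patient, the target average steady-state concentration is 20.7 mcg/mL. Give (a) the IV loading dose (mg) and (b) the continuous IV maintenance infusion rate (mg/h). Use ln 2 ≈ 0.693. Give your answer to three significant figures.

Total Vd = 5.2 × 125 = 650.0 L
LD = Vd × C = 650.0 × 20.7 = 13460 mg
CL = 0.693 × Vd / t½ = 0.693 × 650.0 / 27.7 = 16.26 L/h
Infusion rate = CL × Css = 16.26 × 20.7 = 336.6 mg/h

(a) 13500 mg; (b) 337 mg/h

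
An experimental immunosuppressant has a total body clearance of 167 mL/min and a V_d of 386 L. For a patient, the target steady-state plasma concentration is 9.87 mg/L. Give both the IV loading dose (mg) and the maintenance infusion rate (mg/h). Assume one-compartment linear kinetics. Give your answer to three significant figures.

(a) 3810 mg; (b) 98.9 mg/h

Loading dose = Vd × C = 386.0 × 9.87 = 3810 mg
CL = 167 mL/min × 60/1000 = 10.02 L/h
Maintenance infusion rate = CL × Css = 10.02 × 9.87 = 98.90 mg/h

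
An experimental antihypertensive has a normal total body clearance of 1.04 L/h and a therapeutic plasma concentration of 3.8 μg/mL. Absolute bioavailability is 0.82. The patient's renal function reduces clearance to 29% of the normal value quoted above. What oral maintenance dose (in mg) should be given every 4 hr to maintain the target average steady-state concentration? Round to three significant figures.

Patient clearance = 0.29 × 1.040 = 0.3016 L/h
At steady state, dose per interval replaces the amount cleared in that interval: F·D/τ = CL·Css.
D = CL × Css × τ / F = 0.3016 × 3.8 × 4 / 0.82 = 5.591 mg

5.59 mg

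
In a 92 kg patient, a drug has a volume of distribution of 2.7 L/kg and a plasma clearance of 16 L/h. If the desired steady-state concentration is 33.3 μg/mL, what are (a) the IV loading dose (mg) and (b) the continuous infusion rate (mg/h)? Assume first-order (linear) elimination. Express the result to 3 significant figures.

Total Vd = 2.7 × 92 = 248.4 L
Loading: fill Vd to C_target → 248.4 L × 33.3 mg/L = 8272 mg
Maintenance infusion rate = CL × Css = 16.00 × 33.3 = 532.8 mg/h

(a) 8270 mg; (b) 533 mg/h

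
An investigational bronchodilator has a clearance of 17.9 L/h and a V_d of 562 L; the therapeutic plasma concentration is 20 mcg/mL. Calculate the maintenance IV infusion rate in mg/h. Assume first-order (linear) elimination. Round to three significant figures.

358 mg/h

Infusion rate = CL · Css = 17.90 L/h × 20 mg/L = 358.0 mg/h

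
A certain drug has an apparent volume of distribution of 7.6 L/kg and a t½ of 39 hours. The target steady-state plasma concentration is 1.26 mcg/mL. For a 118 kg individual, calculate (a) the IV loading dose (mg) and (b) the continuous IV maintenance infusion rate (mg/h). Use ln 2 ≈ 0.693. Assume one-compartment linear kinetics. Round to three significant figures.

Total Vd = 7.6 × 118 = 896.8 L
LD = Vd × C = 896.8 × 1.26 = 1130 mg
CL = 0.693 × Vd / t½ = 0.693 × 896.8 / 39 = 15.94 L/h
Infusion rate = CL × Css = 15.94 × 1.26 = 20.08 mg/h

(a) 1130 mg; (b) 20.1 mg/h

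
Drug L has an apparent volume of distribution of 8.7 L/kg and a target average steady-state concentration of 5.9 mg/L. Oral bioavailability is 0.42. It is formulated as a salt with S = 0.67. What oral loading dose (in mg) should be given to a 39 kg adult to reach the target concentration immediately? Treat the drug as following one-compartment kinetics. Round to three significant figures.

Total Vd = 8.7 × 39 = 339.3 L
LD = Vd × C / F / S = 339.3 × 5.900 / 0.42 / 0.67 = 7114 mg

7110 mg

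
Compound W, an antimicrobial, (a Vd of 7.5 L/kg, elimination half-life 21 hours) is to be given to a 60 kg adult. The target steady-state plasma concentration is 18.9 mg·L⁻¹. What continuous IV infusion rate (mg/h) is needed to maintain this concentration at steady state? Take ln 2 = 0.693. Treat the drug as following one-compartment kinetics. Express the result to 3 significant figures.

281 mg/h

Total Vd = 7.5 × 60 = 450.0 L
CL = 0.693 × Vd / t½ = 0.693 × 450.0 / 21 = 14.85 L/h
Infusion rate = CL × Css = 14.85 × 18.9 = 280.7 mg/h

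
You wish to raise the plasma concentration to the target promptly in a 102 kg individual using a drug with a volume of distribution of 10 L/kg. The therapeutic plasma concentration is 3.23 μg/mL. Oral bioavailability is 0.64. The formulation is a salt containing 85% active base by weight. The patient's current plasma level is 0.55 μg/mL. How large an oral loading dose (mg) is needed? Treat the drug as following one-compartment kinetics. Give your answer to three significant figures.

5030 mg

Vd = 10 L/kg × 102 kg = 1020 L
Concentration deficit ΔC = 3.23 − 0.55 = 2.680 mg/L
LD = Vd × ΔC / F / S = 1020 × 2.680 / 0.64 / 0.85 = 5025 mg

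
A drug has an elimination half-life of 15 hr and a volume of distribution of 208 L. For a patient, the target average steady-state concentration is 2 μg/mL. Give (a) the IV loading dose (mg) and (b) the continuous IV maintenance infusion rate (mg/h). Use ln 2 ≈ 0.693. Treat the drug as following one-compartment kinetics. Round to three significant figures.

LD = Vd × C = 208.0 × 2 = 416.0 mg
CL = 0.693 × Vd / t½ = 0.693 × 208.0 / 15 = 9.610 L/h
Infusion rate = CL × Css = 9.610 × 2 = 19.22 mg/h

(a) 416 mg; (b) 19.2 mg/h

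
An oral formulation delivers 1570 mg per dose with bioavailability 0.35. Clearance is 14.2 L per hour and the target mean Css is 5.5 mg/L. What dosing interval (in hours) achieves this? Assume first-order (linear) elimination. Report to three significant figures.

F·D/τ = CL·Css → τ = F·D / (CL·Css).
τ = 0.35 × 1570 / (14.2 × 5.5) = 7.036 h

7.04 h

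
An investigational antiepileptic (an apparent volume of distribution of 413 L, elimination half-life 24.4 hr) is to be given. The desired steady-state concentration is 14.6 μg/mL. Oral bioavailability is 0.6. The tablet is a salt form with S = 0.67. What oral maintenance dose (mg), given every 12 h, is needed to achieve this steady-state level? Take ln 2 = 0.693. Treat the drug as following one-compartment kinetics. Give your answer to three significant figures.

k = 0.693/24.4 = 0.02840 h⁻¹, so CL = k·Vd = 0.02840 × 413.0 = 11.73 L/h
D = CL × Css × τ / F / S = 11.73 × 14.6 × 12 / 0.6 / 0.67 = 5112 mg

5110 mg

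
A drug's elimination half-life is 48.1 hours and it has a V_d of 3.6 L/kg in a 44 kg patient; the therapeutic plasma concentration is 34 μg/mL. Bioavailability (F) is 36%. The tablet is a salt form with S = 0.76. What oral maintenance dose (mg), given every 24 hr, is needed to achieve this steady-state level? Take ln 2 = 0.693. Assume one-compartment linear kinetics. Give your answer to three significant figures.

6810 mg

Vd = 3.6 L/kg × 44 kg = 158.4 L
CL = ln 2 · Vd / t½ = 0.693 × 158.4 / 48.1 = 2.282 L/h
D = CL × Css × τ / F / S = 2.282 × 34 × 24 / 0.36 / 0.76 = 6806 mg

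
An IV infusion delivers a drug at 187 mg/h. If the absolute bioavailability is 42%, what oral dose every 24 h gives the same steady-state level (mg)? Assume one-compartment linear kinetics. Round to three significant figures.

To maintain the same Css, the systemic dosing rate must be unchanged: F·D/τ = infusion rate.
D = rate × τ / F = 187 × 24 / 0.42 = 10690 mg

10700 mg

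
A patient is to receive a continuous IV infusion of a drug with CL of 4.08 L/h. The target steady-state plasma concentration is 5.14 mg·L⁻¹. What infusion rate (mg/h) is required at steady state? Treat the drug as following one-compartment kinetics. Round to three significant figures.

At steady state, infusion rate equals elimination rate: rate in = CL × Css.
Rate = CL × Css = 4.080 × 5.14 = 20.97 mg/h

21.0 mg/h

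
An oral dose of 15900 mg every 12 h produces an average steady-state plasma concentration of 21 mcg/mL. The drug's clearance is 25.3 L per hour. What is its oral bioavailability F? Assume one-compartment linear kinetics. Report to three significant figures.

0.401

F·D/τ = CL·Css at steady state → F = CL·Css·τ / D.
F = 25.3 × 21 × 12 / 15900 = 0.401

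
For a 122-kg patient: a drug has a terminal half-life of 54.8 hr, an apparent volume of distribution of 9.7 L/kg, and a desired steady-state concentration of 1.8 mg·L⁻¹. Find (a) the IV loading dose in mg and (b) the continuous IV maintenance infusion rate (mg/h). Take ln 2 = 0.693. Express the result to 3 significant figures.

Vd = 9.7 L/kg × 122 kg = 1183 L
LD = Vd × C = 1183 × 1.8 = 2129 mg
CL = 0.693 × Vd / t½ = 0.693 × 1183 / 54.8 = 14.96 L/h
Infusion rate = CL × Css = 14.96 × 1.8 = 26.93 mg/h

(a) 2130 mg; (b) 26.9 mg/h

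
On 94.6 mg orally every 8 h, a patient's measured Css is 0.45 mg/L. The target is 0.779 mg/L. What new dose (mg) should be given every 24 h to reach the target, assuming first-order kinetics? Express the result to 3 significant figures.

491 mg

For first-order elimination, Css ∝ F·D/(CL·τ); F and CL are unchanged, so Css ∝ D/τ.
D₂ = D₁ × (Css,target / Css,current) × (τ₂/τ₁) = 94.6 × (0.779/0.45) × (24/8) = 491.3 mg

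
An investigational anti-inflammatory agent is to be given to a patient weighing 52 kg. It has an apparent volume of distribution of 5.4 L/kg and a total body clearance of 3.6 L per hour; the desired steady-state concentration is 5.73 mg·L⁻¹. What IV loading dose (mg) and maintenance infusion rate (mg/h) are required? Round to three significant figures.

Vd = 5.4 L/kg × 52 kg = 280.8 L
LD = Vd · C_target = 280.8 × 5.73 = 1609 mg
Infusion rate = 3.600 L/h × 5.73 mg/L = 20.63 mg/h

(a) 1610 mg; (b) 20.6 mg/h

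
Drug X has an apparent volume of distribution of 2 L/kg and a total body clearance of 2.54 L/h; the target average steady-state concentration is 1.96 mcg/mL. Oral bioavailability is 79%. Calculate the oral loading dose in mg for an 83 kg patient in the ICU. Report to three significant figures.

412 mg

Vd(total) = 83 kg × 2 L/kg = 166.0 L
LD = Vd × C / F = 166.0 × 1.960 / 0.79 = 411.8 mg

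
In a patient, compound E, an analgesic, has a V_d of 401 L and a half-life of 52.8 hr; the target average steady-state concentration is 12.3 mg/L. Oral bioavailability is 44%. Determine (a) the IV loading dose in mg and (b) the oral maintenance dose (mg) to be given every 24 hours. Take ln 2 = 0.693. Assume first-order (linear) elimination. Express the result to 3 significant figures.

(a) 4930 mg; (b) 3530 mg

LD = Vd × C = 401.0 × 12.3 = 4932 mg
CL = 0.693 × Vd / t½ = 0.693 × 401.0 / 52.8 = 5.263 L/h
D = CL × Css × τ / F = 5.263 × 12.3 × 24 / 0.44 = 3531 mg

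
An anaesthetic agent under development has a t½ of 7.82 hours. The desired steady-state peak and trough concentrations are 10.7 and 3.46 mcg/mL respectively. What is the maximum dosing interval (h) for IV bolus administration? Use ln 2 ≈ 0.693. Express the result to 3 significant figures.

12.7 h

k = 0.693 / t½ = 0.693 / 7.82 = 0.08862 h⁻¹
Between IV bolus doses, concentration decays as C = C₀·e^(−kτ), so C_peak/C_trough = e^(kτ).
τ_max = ln(C_peak/C_trough) / k = ln(10.7/3.46) / 0.08862 = 1.129 / 0.08862 = 12.74 h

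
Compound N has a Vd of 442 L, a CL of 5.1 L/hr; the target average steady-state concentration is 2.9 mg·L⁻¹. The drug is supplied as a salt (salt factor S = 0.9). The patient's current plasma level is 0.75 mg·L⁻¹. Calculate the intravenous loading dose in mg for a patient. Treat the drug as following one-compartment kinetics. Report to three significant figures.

Concentration deficit ΔC = 2.9 − 0.75 = 2.150 mg/L
LD = Vd × ΔC / S = 442.0 × 2.150 / 0.9 = 1056 mg

1060 mg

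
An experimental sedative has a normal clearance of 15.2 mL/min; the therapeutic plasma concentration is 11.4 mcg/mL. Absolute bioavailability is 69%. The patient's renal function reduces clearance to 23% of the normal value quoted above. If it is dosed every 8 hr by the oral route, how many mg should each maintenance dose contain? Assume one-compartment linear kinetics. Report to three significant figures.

27.7 mg

CL = 15.2 mL/min = 15.2 × 0.06 = 0.9120 L/h
Patient clearance = 0.23 × 0.9120 = 0.2098 L/h
D = CL × Css × τ / F = 0.2098 × 11.4 × 8 / 0.69 = 27.73 mg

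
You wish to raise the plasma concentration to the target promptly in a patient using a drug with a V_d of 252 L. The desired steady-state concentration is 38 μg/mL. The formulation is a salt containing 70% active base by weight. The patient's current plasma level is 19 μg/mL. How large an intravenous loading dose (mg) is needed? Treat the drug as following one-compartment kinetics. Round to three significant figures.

Concentration deficit ΔC = 38 − 19 = 19.00 mg/L
LD = Vd × ΔC / S = 252.0 × 19.00 / 0.7 = 6840 mg

6840 mg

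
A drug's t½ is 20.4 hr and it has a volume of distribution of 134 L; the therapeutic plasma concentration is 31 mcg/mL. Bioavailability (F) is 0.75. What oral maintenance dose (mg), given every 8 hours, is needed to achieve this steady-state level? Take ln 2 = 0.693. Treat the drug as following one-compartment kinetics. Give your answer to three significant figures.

1510 mg

CL = ln 2 · Vd / t½ = 0.693 × 134.0 / 20.4 = 4.552 L/h
D = CL × Css × τ / F = 4.552 × 31 × 8 / 0.75 = 1505 mg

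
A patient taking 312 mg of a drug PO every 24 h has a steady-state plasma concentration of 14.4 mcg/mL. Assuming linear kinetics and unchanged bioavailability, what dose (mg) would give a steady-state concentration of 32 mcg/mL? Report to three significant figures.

For first-order elimination, Css ∝ F·D/(CL·τ); F and CL are unchanged, so Css ∝ D/τ.
D₂ = D₁ × (Css,target / Css,current) = 312 × 32/14.4 = 693.3 mg

693 mg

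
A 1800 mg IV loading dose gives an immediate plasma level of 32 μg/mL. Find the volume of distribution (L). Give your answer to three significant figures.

Immediately after an IV bolus, C₀ = Dose / Vd, so Vd = Dose / C₀.
Vd = 1800 / 32 = 56.25 L

56.3 L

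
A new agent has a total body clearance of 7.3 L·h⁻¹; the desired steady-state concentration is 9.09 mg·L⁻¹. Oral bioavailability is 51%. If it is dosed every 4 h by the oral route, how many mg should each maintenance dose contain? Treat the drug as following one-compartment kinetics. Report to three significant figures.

D = CL × Css × τ / F = 7.300 × 9.09 × 4 / 0.51 = 520.4 mg

520 mg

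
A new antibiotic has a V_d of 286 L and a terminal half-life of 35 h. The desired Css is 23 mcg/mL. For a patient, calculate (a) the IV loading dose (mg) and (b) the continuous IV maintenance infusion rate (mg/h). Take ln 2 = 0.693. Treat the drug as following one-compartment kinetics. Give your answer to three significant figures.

LD = Vd × C = 286.0 × 23 = 6578 mg
CL = 0.693 × Vd / t½ = 0.693 × 286.0 / 35 = 5.663 L/h
Infusion rate = CL × Css = 5.663 × 23 = 130.2 mg/h

(a) 6580 mg; (b) 130 mg/h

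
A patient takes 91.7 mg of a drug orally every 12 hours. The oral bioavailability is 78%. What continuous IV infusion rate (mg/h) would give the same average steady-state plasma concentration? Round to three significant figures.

Equivalent systemic input: infusion rate = F·D/τ.
Rate = 0.78 × 91.7 / 12 = 5.961 mg/h

5.96 mg/h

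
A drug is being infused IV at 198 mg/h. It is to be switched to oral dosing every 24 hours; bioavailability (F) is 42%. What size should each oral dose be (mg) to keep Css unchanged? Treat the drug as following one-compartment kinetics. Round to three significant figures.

To maintain the same Css, the systemic dosing rate must be unchanged: F·D/τ = infusion rate.
D = rate × τ / F = 198 × 24 / 0.42 = 11310 mg

11300 mg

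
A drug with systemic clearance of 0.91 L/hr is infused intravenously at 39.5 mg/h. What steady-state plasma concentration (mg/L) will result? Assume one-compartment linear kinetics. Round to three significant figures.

Css = rate / CL = 39.5 / 0.9100 = 43.41 mg/L

43.4 mg/L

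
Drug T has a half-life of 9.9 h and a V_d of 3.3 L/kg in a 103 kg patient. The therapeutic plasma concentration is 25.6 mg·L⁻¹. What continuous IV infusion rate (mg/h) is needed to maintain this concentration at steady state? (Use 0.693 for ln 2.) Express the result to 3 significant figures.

Vd(total) = 103 kg × 3.3 L/kg = 339.9 L
CL = ln 2 · Vd / t½ = 0.693 × 339.9 / 9.9 = 23.79 L/h
Infusion rate = CL × Css = 23.79 × 25.6 = 609.0 mg/h

609 mg/h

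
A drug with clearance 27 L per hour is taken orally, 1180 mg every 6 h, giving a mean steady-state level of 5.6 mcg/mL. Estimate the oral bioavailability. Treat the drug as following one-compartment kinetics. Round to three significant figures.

0.769

F·D/τ = CL·Css at steady state → F = CL·Css·τ / D.
F = 27 × 5.6 × 6 / 1180 = 0.769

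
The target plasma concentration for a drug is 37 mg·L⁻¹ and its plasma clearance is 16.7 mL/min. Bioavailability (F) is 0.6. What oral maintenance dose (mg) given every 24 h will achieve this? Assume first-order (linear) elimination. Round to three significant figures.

Convert clearance: 16.7 mL/min × 60 min/h ÷ 1000 mL/L = 1.002 L/h
At steady state, dose per interval replaces the amount cleared in that interval: F·D/τ = CL·Css.
D = CL × Css × τ / F = 1.002 × 37 × 24 / 0.6 = 1483 mg

1480 mg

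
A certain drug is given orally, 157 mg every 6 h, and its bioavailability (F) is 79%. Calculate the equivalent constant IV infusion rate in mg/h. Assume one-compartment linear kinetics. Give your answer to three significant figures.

Equivalent systemic input: infusion rate = F·D/τ.
Rate = 0.79 × 157 / 6 = 20.67 mg/h

20.7 mg/h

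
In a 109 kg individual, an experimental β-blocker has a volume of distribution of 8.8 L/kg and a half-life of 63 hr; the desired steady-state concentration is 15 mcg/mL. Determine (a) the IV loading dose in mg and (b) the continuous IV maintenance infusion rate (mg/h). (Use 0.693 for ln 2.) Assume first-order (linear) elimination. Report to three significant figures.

Total Vd = 8.8 × 109 = 959.2 L
LD = Vd × C = 959.2 × 15 = 14390 mg
CL = 0.693 × Vd / t½ = 0.693 × 959.2 / 63 = 10.55 L/h
Infusion rate = CL × Css = 10.55 × 15 = 158.3 mg/h

(a) 14400 mg; (b) 158 mg/h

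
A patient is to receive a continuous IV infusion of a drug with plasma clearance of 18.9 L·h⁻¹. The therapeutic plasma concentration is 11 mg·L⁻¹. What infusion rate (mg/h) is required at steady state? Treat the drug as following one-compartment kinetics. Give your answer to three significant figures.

At steady state, infusion rate equals elimination rate: rate in = CL × Css.
Rate = CL × Css = 18.90 × 11 = 207.9 mg/h

208 mg/h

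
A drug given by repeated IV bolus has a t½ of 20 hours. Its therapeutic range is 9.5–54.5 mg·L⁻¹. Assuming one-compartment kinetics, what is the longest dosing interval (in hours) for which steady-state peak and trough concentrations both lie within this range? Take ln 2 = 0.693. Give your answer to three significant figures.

50.4 h

k = 0.693 / t½ = 0.693 / 20 = 0.03465 h⁻¹
Between IV bolus doses, concentration decays as C = C₀·e^(−kτ), so C_peak/C_trough = e^(kτ).
τ_max = ln(C_peak/C_trough) / k = ln(54.5/9.5) / 0.03465 = 1.747 / 0.03465 = 50.42 h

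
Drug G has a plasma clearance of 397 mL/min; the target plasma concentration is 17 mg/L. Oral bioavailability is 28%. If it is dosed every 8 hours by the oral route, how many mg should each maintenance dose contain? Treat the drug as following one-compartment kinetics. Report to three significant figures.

11600 mg

CL = 397 mL/min = 397 × 0.06 = 23.82 L/h
D = CL × Css × τ / F = 23.82 × 17 × 8 / 0.28 = 11570 mg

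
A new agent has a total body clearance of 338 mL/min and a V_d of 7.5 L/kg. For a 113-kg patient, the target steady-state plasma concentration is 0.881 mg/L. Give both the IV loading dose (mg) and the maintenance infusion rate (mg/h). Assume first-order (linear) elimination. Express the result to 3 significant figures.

Total Vd = 7.5 × 113 = 847.5 L
LD = Vd · C_target = 847.5 × 0.881 = 746.6 mg
CL = 338 mL/min × 60/1000 = 20.28 L/h
Infusion rate = 20.28 L/h × 0.881 mg/L = 17.87 mg/h

(a) 747 mg; (b) 17.9 mg/h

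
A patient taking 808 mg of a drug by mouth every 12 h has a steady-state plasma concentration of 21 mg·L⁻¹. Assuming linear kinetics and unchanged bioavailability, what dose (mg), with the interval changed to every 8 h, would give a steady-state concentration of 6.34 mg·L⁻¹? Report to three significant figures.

163 mg

With linear kinetics, Css is proportional to dose rate (D/τ) at fixed clearance.
D₂ = D₁ × (Css,target / Css,current) × (τ₂/τ₁) = 808 × (6.34/21) × (8/12) = 162.6 mg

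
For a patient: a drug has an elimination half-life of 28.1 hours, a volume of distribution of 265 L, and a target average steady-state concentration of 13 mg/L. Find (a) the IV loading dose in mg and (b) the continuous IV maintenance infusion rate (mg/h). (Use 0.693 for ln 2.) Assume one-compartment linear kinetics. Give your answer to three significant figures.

LD = Vd × C = 265.0 × 13 = 3445 mg
CL = 0.693 × Vd / t½ = 0.693 × 265.0 / 28.1 = 6.535 L/h
Infusion rate = CL × Css = 6.535 × 13 = 84.96 mg/h

(a) 3450 mg; (b) 85.0 mg/h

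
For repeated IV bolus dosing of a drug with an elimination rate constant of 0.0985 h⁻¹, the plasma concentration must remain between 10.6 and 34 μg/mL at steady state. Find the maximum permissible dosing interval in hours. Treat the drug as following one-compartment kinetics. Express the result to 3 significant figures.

Between IV bolus doses, concentration decays as C = C₀·e^(−kτ), so C_peak/C_trough = e^(kτ).
τ_max = ln(C_peak/C_trough) / k = ln(34/10.6) / 0.09850 = 1.166 / 0.09850 = 11.84 h

11.8 h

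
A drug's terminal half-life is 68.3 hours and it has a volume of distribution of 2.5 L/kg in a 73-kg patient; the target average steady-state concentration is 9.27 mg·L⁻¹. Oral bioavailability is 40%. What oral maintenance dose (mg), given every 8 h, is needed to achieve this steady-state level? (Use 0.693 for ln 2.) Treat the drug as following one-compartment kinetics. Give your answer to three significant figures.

343 mg

Vd = 2.5 L/kg × 73 kg = 182.5 L
CL = ln 2 · Vd / t½ = 0.693 × 182.5 / 68.3 = 1.852 L/h
D = CL × Css × τ / F = 1.852 × 9.27 × 8 / 0.4 = 343.4 mg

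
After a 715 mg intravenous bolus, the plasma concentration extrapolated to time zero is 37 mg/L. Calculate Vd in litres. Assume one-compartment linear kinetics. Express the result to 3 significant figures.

19.3 L

Immediately after an IV bolus, C₀ = Dose / Vd, so Vd = Dose / C₀.
Vd = 715 / 37 = 19.32 L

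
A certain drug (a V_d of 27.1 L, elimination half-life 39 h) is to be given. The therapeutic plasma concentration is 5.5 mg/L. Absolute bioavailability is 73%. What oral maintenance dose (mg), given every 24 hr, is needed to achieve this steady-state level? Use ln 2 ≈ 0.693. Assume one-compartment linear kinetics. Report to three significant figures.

87.1 mg

k = 0.693/39 = 0.01777 h⁻¹, so CL = k·Vd = 0.01777 × 27.10 = 0.4816 L/h
D = CL × Css × τ / F = 0.4816 × 5.5 × 24 / 0.73 = 87.08 mg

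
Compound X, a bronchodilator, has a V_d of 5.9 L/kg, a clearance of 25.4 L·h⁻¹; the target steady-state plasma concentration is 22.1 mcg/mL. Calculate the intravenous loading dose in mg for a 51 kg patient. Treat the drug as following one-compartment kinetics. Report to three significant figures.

6650 mg

Vd(total) = 51 kg × 5.9 L/kg = 300.9 L
LD = Vd × C = 300.9 × 22.10 = 6650 mg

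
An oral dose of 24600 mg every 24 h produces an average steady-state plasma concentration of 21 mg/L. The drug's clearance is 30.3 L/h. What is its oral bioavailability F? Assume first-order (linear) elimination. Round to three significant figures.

F·D/τ = CL·Css at steady state → F = CL·Css·τ / D.
F = 30.3 × 21 × 24 / 24600 = 0.621

0.621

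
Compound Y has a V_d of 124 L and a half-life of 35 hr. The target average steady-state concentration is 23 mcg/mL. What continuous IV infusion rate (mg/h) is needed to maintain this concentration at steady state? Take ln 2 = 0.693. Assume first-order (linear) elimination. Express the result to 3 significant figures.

56.5 mg/h

CL = 0.693 × Vd / t½ = 0.693 × 124.0 / 35 = 2.455 L/h
Infusion rate = CL × Css = 2.455 × 23 = 56.47 mg/h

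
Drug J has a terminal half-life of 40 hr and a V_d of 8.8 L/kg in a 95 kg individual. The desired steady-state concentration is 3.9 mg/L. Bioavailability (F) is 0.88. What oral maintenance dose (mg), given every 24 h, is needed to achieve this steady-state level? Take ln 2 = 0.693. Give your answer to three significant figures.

Vd(total) = 95 kg × 8.8 L/kg = 836.0 L
CL = 0.693 × Vd / t½ = 0.693 × 836.0 / 40 = 14.48 L/h
D = CL × Css × τ / F = 14.48 × 3.9 × 24 / 0.88 = 1540 mg

1540 mg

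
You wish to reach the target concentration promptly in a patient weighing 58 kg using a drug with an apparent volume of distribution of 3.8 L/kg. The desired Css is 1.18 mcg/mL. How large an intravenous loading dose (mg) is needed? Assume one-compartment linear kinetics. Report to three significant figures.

Vd(total) = 58 kg × 3.8 L/kg = 220.4 L
The loading dose fills Vd to the target concentration.
LD = Vd × C = 220.4 × 1.180 = 260.1 mg

260 mg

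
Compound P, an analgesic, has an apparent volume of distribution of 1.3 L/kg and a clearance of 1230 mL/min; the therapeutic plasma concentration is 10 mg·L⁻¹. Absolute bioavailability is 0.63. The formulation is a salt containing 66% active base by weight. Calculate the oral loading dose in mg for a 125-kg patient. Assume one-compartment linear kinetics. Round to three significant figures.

Vd = 1.3 L/kg × 125 kg = 162.5 L
LD = Vd × C / F / S = 162.5 × 10.00 / 0.63 / 0.66 = 3908 mg

3910 mg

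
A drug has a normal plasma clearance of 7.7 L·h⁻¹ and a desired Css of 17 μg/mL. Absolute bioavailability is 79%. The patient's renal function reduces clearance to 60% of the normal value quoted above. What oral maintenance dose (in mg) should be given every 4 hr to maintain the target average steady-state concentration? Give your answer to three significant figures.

398 mg

Patient clearance = 0.6 × 7.700 = 4.620 L/h
D = CL × Css × τ / F = 4.620 × 17 × 4 / 0.79 = 397.7 mg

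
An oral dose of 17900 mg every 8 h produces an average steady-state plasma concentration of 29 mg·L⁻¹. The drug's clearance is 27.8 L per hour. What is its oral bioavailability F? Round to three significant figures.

F·D/τ = CL·Css at steady state → F = CL·Css·τ / D.
F = 27.8 × 29 × 8 / 17900 = 0.360

0.360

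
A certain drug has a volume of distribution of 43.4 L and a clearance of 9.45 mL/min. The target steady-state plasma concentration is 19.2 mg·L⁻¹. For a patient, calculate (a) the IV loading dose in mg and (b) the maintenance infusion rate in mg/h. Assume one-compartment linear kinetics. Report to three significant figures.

(a) 833 mg; (b) 10.9 mg/h

LD = Vd · C_target = 43.40 × 19.2 = 833.3 mg
Convert clearance: 9.45 mL/min × 60 min/h ÷ 1000 mL/L = 0.5670 L/h
Infusion rate = 0.5670 L/h × 19.2 mg/L = 10.89 mg/h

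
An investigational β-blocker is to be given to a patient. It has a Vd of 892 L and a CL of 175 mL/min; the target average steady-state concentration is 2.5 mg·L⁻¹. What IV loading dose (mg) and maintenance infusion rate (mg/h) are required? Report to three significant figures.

LD = Vd · C_target = 892.0 × 2.5 = 2230 mg
CL = 175 mL/min = 175 × 0.06 = 10.50 L/h
Maintenance infusion rate = CL × Css = 10.50 × 2.5 = 26.25 mg/h

(a) 2230 mg; (b) 26.3 mg/h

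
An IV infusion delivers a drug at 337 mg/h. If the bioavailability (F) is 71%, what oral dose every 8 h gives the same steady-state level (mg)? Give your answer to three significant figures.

3800 mg

To maintain the same Css, the systemic dosing rate must be unchanged: F·D/τ = infusion rate.
D = rate × τ / F = 337 × 8 / 0.71 = 3797 mg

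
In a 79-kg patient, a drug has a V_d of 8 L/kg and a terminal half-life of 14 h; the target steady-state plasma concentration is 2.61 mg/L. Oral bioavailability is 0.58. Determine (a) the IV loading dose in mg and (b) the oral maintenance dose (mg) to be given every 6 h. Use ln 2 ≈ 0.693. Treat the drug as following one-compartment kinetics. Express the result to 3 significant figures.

Vd = 8 L/kg × 79 kg = 632.0 L
LD = Vd × C = 632.0 × 2.61 = 1650 mg
CL = 0.693 × Vd / t½ = 0.693 × 632.0 / 14 = 31.28 L/h
D = CL × Css × τ / F = 31.28 × 2.61 × 6 / 0.58 = 844.6 mg

(a) 1650 mg; (b) 845 mg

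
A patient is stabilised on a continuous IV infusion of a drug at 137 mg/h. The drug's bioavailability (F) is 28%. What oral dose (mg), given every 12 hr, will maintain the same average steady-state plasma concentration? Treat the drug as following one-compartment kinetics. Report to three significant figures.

5870 mg

To maintain the same Css, the systemic dosing rate must be unchanged: F·D/τ = infusion rate.
D = rate × τ / F = 137 × 12 / 0.28 = 5871 mg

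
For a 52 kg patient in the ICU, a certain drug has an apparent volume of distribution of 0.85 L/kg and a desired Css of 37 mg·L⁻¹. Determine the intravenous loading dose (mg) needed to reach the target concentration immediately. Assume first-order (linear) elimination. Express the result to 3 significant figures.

Total Vd = 0.85 × 52 = 44.20 L
LD = Vd × C = 44.20 × 37.00 = 1635 mg

1640 mg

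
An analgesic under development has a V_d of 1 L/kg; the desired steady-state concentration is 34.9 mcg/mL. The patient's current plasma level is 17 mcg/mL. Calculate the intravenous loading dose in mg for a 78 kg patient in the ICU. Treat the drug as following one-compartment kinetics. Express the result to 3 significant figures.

Vd = 1 L/kg × 78 kg = 78.00 L
The loading dose fills Vd to the target concentration.
Concentration deficit ΔC = 34.9 − 17 = 17.90 mg/L
LD = Vd × ΔC = 78.00 × 17.90 = 1396 mg

1400 mg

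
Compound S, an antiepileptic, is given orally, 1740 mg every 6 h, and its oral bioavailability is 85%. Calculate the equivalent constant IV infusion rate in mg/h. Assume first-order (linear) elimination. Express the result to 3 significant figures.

247 mg/h

Equivalent systemic input: infusion rate = F·D/τ.
Rate = 0.85 × 1740 / 6 = 246.5 mg/h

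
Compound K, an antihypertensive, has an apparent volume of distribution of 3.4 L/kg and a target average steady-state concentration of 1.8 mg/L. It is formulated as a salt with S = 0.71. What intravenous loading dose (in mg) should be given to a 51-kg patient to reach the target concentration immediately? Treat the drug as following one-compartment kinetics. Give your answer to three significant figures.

Vd = 3.4 L/kg × 51 kg = 173.4 L
The loading dose fills Vd to the target concentration.
LD = Vd × C / S = 173.4 × 1.800 / 0.71 = 439.6 mg

440 mg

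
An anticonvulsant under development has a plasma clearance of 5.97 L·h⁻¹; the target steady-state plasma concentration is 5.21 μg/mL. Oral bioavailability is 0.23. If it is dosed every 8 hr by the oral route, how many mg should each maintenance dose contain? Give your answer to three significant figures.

D = CL × Css × τ / F = 5.970 × 5.21 × 8 / 0.23 = 1082 mg

1080 mg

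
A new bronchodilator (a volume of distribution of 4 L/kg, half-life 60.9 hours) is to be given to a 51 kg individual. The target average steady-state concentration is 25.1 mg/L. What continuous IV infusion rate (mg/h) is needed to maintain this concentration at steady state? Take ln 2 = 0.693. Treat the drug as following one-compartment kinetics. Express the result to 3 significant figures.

Vd(total) = 51 kg × 4 L/kg = 204.0 L
CL = 0.693 × Vd / t½ = 0.693 × 204.0 / 60.9 = 2.321 L/h
Infusion rate = CL × Css = 2.321 × 25.1 = 58.26 mg/h

58.3 mg/h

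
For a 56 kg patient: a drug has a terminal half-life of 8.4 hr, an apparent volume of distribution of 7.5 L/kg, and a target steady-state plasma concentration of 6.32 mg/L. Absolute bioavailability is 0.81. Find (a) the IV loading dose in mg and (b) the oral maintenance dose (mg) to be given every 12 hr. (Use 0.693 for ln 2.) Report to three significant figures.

(a) 2650 mg; (b) 3240 mg

Vd = 7.5 L/kg × 56 kg = 420.0 L
LD = Vd × C = 420.0 × 6.32 = 2654 mg
CL = 0.693 × Vd / t½ = 0.693 × 420.0 / 8.4 = 34.65 L/h
D = CL × Css × τ / F = 34.65 × 6.32 × 12 / 0.81 = 3244 mg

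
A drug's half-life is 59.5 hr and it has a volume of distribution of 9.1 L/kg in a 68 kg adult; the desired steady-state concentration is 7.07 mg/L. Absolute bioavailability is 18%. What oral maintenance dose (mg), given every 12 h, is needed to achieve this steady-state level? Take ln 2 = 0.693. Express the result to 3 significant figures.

Vd(total) = 68 kg × 9.1 L/kg = 618.8 L
CL = ln 2 · Vd / t½ = 0.693 × 618.8 / 59.5 = 7.207 L/h
D = CL × Css × τ / F = 7.207 × 7.07 × 12 / 0.18 = 3397 mg

3400 mg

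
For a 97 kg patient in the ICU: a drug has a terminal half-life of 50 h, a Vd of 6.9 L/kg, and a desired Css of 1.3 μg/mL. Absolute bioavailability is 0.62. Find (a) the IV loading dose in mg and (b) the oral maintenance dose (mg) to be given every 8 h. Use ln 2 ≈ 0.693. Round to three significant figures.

(a) 870 mg; (b) 156 mg

Vd(total) = 97 kg × 6.9 L/kg = 669.3 L
LD = Vd × C = 669.3 × 1.3 = 870.1 mg
CL = 0.693 × Vd / t½ = 0.693 × 669.3 / 50 = 9.276 L/h
D = CL × Css × τ / F = 9.276 × 1.3 × 8 / 0.62 = 155.6 mg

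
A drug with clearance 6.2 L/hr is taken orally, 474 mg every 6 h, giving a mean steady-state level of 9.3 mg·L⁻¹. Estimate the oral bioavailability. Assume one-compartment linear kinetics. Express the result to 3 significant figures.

F·D/τ = CL·Css at steady state → F = CL·Css·τ / D.
F = 6.2 × 9.3 × 6 / 474 = 0.730

0.730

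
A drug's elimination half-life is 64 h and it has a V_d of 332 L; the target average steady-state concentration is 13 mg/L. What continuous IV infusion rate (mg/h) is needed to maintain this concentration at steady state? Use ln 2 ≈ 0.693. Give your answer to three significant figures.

CL = 0.693 × Vd / t½ = 0.693 × 332.0 / 64 = 3.595 L/h
Infusion rate = CL × Css = 3.595 × 13 = 46.74 mg/h

46.7 mg/h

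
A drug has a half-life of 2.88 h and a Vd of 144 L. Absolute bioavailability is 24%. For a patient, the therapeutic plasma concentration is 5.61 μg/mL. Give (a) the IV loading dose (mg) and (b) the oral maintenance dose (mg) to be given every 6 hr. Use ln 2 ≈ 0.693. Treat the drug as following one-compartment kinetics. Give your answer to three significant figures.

(a) 808 mg; (b) 4860 mg

LD = Vd × C = 144.0 × 5.61 = 807.8 mg
CL = 0.693 × Vd / t½ = 0.693 × 144.0 / 2.88 = 34.65 L/h
D = CL × Css × τ / F = 34.65 × 5.61 × 6 / 0.24 = 4860 mg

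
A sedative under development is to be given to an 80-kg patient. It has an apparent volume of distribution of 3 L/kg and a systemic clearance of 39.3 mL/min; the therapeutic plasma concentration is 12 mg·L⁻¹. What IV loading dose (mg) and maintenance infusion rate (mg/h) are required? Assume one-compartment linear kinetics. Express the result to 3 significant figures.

Vd = 3 L/kg × 80 kg = 240.0 L
Loading: fill Vd to C_target → 240.0 L × 12 mg/L = 2880 mg
Convert clearance: 39.3 mL/min × 60 min/h ÷ 1000 mL/L = 2.358 L/h
Maintenance: replace elimination → rate = CL × Css = 2.358 × 12 = 28.30 mg/h

(a) 2880 mg; (b) 28.3 mg/h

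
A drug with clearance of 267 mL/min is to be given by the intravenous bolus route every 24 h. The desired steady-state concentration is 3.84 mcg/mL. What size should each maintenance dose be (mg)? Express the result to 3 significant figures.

CL = 267 mL/min × 60/1000 = 16.02 L/h
At steady state, dose per interval replaces the amount cleared in that interval: D/τ = CL·Css.
D = CL × Css × τ = 16.02 × 3.84 × 24 = 1476 mg

1480 mg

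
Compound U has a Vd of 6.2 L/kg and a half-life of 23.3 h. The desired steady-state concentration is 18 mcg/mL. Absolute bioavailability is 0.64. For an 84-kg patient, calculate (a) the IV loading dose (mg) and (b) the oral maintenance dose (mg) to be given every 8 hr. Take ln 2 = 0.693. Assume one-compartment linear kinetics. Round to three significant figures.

Total Vd = 6.2 × 84 = 520.8 L
LD = Vd × C = 520.8 × 18 = 9374 mg
CL = 0.693 × Vd / t½ = 0.693 × 520.8 / 23.3 = 15.49 L/h
D = CL × Css × τ / F = 15.49 × 18 × 8 / 0.64 = 3485 mg

(a) 9370 mg; (b) 3490 mg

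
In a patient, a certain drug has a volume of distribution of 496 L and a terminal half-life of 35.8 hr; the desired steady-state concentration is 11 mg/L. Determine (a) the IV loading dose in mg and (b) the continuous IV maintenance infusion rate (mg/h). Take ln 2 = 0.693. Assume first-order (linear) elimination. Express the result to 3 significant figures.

(a) 5460 mg; (b) 106 mg/h

LD = Vd × C = 496.0 × 11 = 5456 mg
CL = 0.693 × Vd / t½ = 0.693 × 496.0 / 35.8 = 9.601 L/h
Infusion rate = CL × Css = 9.601 × 11 = 105.6 mg/h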